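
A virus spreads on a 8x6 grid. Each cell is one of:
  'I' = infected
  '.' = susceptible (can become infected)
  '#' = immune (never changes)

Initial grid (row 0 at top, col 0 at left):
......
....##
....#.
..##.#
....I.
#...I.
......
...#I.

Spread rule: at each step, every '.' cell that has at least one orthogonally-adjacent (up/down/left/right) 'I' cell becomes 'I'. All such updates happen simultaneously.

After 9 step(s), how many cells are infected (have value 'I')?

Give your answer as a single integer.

Answer: 37

Derivation:
Step 0 (initial): 3 infected
Step 1: +7 new -> 10 infected
Step 2: +4 new -> 14 infected
Step 3: +3 new -> 17 infected
Step 4: +4 new -> 21 infected
Step 5: +4 new -> 25 infected
Step 6: +4 new -> 29 infected
Step 7: +4 new -> 33 infected
Step 8: +3 new -> 36 infected
Step 9: +1 new -> 37 infected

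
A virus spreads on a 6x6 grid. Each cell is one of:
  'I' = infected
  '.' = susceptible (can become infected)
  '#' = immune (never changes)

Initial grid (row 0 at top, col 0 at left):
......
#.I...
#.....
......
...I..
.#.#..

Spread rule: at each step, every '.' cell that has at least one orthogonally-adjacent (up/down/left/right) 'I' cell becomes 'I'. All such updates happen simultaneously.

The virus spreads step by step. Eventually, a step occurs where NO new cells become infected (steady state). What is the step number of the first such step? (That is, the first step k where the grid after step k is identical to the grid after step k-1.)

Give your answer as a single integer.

Answer: 5

Derivation:
Step 0 (initial): 2 infected
Step 1: +7 new -> 9 infected
Step 2: +11 new -> 20 infected
Step 3: +8 new -> 28 infected
Step 4: +4 new -> 32 infected
Step 5: +0 new -> 32 infected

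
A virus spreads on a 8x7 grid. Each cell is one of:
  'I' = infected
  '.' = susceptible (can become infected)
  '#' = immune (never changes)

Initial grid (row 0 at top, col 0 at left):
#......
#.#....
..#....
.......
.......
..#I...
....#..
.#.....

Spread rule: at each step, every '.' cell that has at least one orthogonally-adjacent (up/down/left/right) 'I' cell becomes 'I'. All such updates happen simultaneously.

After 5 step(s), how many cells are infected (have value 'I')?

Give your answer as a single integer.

Step 0 (initial): 1 infected
Step 1: +3 new -> 4 infected
Step 2: +6 new -> 10 infected
Step 3: +10 new -> 20 infected
Step 4: +10 new -> 30 infected
Step 5: +9 new -> 39 infected

Answer: 39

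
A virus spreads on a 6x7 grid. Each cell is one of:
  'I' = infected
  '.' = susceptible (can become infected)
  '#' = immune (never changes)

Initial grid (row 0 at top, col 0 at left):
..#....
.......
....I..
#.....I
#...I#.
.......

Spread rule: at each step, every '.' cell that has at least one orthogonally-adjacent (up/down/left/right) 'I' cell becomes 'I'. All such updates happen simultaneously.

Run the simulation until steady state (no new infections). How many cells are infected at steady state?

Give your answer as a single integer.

Step 0 (initial): 3 infected
Step 1: +9 new -> 12 infected
Step 2: +10 new -> 22 infected
Step 3: +8 new -> 30 infected
Step 4: +4 new -> 34 infected
Step 5: +3 new -> 37 infected
Step 6: +1 new -> 38 infected
Step 7: +0 new -> 38 infected

Answer: 38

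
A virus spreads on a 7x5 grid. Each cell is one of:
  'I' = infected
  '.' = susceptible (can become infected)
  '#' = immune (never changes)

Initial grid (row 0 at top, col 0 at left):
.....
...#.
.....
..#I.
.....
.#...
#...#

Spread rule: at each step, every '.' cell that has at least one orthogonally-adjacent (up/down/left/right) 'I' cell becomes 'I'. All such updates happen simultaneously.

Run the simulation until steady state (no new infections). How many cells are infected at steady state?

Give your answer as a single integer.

Step 0 (initial): 1 infected
Step 1: +3 new -> 4 infected
Step 2: +5 new -> 9 infected
Step 3: +7 new -> 16 infected
Step 4: +7 new -> 23 infected
Step 5: +6 new -> 29 infected
Step 6: +1 new -> 30 infected
Step 7: +0 new -> 30 infected

Answer: 30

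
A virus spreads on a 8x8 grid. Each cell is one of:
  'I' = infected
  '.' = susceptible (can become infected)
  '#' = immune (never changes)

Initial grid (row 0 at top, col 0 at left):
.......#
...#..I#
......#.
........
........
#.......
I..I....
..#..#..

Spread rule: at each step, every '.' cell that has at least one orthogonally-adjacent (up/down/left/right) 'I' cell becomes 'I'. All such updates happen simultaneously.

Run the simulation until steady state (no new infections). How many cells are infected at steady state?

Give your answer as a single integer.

Step 0 (initial): 3 infected
Step 1: +8 new -> 11 infected
Step 2: +10 new -> 21 infected
Step 3: +9 new -> 30 infected
Step 4: +11 new -> 41 infected
Step 5: +8 new -> 49 infected
Step 6: +6 new -> 55 infected
Step 7: +2 new -> 57 infected
Step 8: +0 new -> 57 infected

Answer: 57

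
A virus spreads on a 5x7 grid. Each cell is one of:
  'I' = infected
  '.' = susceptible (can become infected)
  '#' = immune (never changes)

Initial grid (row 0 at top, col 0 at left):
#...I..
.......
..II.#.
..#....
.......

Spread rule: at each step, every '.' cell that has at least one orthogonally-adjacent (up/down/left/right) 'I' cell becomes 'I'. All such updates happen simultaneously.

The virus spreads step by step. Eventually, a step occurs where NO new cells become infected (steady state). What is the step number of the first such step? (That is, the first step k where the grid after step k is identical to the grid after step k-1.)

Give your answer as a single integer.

Answer: 6

Derivation:
Step 0 (initial): 3 infected
Step 1: +8 new -> 11 infected
Step 2: +8 new -> 19 infected
Step 3: +8 new -> 27 infected
Step 4: +4 new -> 31 infected
Step 5: +1 new -> 32 infected
Step 6: +0 new -> 32 infected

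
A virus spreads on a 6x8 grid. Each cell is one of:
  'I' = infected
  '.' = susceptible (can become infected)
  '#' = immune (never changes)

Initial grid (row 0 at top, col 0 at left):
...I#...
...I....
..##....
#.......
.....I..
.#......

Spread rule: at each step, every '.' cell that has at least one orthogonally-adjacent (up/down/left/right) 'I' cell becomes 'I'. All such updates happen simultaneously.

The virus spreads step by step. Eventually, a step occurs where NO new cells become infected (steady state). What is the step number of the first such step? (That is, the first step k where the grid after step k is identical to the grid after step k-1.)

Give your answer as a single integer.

Step 0 (initial): 3 infected
Step 1: +7 new -> 10 infected
Step 2: +11 new -> 21 infected
Step 3: +11 new -> 32 infected
Step 4: +8 new -> 40 infected
Step 5: +2 new -> 42 infected
Step 6: +1 new -> 43 infected
Step 7: +0 new -> 43 infected

Answer: 7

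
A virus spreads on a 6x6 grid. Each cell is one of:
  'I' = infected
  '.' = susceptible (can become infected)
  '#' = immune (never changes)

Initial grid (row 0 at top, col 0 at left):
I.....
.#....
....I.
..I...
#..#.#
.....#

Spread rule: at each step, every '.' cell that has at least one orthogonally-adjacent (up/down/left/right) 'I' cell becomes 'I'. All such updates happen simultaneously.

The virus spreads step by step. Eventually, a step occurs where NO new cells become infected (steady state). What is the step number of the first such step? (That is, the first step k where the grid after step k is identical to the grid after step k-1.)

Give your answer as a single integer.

Step 0 (initial): 3 infected
Step 1: +10 new -> 13 infected
Step 2: +12 new -> 25 infected
Step 3: +5 new -> 30 infected
Step 4: +1 new -> 31 infected
Step 5: +0 new -> 31 infected

Answer: 5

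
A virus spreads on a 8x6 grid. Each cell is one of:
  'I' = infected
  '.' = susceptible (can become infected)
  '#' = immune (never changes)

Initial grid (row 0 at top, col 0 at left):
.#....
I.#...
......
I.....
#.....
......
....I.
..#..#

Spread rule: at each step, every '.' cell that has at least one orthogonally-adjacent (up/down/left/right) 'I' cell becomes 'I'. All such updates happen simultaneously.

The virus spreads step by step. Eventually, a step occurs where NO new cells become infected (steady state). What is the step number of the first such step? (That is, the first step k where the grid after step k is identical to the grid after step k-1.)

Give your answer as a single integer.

Step 0 (initial): 3 infected
Step 1: +8 new -> 11 infected
Step 2: +8 new -> 19 infected
Step 3: +9 new -> 28 infected
Step 4: +6 new -> 34 infected
Step 5: +4 new -> 38 infected
Step 6: +3 new -> 41 infected
Step 7: +2 new -> 43 infected
Step 8: +0 new -> 43 infected

Answer: 8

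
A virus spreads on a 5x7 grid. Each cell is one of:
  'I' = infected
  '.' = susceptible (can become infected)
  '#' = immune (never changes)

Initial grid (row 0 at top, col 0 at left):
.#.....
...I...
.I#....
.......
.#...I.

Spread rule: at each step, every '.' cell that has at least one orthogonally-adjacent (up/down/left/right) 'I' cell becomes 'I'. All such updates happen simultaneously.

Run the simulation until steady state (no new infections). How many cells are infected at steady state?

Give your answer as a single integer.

Step 0 (initial): 3 infected
Step 1: +10 new -> 13 infected
Step 2: +12 new -> 25 infected
Step 3: +6 new -> 31 infected
Step 4: +1 new -> 32 infected
Step 5: +0 new -> 32 infected

Answer: 32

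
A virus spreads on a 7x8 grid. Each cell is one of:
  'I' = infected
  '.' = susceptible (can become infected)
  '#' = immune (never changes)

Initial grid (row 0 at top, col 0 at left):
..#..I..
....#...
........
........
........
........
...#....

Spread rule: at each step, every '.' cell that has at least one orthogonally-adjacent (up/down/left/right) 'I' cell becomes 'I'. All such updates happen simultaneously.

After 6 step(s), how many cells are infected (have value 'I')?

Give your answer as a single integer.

Answer: 35

Derivation:
Step 0 (initial): 1 infected
Step 1: +3 new -> 4 infected
Step 2: +4 new -> 8 infected
Step 3: +5 new -> 13 infected
Step 4: +6 new -> 19 infected
Step 5: +7 new -> 26 infected
Step 6: +9 new -> 35 infected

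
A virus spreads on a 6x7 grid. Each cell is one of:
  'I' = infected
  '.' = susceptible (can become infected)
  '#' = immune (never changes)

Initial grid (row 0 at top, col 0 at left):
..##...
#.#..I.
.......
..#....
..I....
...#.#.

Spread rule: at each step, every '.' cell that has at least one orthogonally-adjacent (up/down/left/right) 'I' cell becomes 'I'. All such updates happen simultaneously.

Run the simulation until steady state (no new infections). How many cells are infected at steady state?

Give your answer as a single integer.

Step 0 (initial): 2 infected
Step 1: +7 new -> 9 infected
Step 2: +11 new -> 20 infected
Step 3: +8 new -> 28 infected
Step 4: +4 new -> 32 infected
Step 5: +2 new -> 34 infected
Step 6: +1 new -> 35 infected
Step 7: +0 new -> 35 infected

Answer: 35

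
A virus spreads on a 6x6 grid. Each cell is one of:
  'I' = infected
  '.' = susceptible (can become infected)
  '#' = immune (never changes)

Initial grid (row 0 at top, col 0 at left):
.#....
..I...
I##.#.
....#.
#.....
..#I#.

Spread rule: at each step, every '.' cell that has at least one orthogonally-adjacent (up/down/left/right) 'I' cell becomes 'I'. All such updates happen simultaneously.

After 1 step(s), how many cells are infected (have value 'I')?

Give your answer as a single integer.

Answer: 9

Derivation:
Step 0 (initial): 3 infected
Step 1: +6 new -> 9 infected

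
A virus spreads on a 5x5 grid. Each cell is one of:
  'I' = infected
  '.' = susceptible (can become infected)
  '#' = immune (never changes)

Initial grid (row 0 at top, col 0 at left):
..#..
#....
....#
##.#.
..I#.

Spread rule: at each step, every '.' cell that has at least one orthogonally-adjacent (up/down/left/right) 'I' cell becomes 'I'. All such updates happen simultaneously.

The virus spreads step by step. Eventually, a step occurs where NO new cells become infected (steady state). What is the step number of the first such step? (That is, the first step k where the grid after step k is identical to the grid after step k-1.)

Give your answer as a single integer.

Answer: 7

Derivation:
Step 0 (initial): 1 infected
Step 1: +2 new -> 3 infected
Step 2: +2 new -> 5 infected
Step 3: +3 new -> 8 infected
Step 4: +3 new -> 11 infected
Step 5: +3 new -> 14 infected
Step 6: +2 new -> 16 infected
Step 7: +0 new -> 16 infected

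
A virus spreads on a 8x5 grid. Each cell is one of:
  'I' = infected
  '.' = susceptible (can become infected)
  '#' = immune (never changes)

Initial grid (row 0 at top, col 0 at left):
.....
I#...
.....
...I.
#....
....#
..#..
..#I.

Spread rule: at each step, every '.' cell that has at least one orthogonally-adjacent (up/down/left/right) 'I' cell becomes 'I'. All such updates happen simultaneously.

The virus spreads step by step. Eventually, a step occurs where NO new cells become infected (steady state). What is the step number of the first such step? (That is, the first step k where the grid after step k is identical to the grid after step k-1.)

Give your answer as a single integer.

Step 0 (initial): 3 infected
Step 1: +8 new -> 11 infected
Step 2: +11 new -> 22 infected
Step 3: +6 new -> 28 infected
Step 4: +2 new -> 30 infected
Step 5: +2 new -> 32 infected
Step 6: +2 new -> 34 infected
Step 7: +1 new -> 35 infected
Step 8: +0 new -> 35 infected

Answer: 8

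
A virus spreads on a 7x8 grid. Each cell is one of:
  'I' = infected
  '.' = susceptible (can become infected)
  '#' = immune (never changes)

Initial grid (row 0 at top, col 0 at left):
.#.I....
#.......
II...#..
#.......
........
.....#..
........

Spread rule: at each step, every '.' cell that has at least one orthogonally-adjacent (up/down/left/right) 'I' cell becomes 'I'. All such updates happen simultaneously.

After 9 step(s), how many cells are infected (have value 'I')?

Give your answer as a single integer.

Step 0 (initial): 3 infected
Step 1: +6 new -> 9 infected
Step 2: +6 new -> 15 infected
Step 3: +7 new -> 22 infected
Step 4: +7 new -> 29 infected
Step 5: +7 new -> 36 infected
Step 6: +5 new -> 41 infected
Step 7: +3 new -> 44 infected
Step 8: +3 new -> 47 infected
Step 9: +2 new -> 49 infected

Answer: 49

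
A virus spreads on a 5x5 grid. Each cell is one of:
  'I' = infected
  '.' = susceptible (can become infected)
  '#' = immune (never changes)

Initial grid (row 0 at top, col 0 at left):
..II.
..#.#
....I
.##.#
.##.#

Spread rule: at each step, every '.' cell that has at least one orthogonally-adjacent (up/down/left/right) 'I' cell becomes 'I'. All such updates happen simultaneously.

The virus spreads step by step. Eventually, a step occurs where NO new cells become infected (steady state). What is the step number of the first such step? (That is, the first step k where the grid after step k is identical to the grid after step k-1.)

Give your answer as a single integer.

Step 0 (initial): 3 infected
Step 1: +4 new -> 7 infected
Step 2: +4 new -> 11 infected
Step 3: +3 new -> 14 infected
Step 4: +1 new -> 15 infected
Step 5: +1 new -> 16 infected
Step 6: +1 new -> 17 infected
Step 7: +0 new -> 17 infected

Answer: 7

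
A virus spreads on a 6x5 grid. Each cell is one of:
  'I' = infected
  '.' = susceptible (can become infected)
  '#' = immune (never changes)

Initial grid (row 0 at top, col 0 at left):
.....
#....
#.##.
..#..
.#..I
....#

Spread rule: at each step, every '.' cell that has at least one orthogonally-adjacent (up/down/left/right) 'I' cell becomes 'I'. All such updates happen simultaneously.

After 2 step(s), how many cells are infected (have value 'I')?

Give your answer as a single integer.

Step 0 (initial): 1 infected
Step 1: +2 new -> 3 infected
Step 2: +4 new -> 7 infected

Answer: 7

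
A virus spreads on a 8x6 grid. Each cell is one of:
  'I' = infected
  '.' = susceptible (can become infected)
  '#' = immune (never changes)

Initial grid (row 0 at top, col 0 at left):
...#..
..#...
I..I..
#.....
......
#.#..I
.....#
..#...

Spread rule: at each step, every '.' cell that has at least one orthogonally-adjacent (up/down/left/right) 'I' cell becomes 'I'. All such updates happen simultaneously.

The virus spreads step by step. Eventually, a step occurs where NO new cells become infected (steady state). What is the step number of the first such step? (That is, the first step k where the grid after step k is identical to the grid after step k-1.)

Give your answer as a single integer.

Step 0 (initial): 3 infected
Step 1: +8 new -> 11 infected
Step 2: +12 new -> 23 infected
Step 3: +7 new -> 30 infected
Step 4: +7 new -> 37 infected
Step 5: +1 new -> 38 infected
Step 6: +2 new -> 40 infected
Step 7: +1 new -> 41 infected
Step 8: +0 new -> 41 infected

Answer: 8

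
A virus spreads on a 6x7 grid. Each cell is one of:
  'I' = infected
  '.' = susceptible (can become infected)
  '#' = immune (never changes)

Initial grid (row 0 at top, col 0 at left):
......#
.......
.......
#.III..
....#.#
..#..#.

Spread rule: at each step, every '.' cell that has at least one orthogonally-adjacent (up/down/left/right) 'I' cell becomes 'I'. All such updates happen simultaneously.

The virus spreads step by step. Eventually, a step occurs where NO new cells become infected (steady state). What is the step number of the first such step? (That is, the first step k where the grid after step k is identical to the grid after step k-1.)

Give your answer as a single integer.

Answer: 6

Derivation:
Step 0 (initial): 3 infected
Step 1: +7 new -> 10 infected
Step 2: +9 new -> 19 infected
Step 3: +10 new -> 29 infected
Step 4: +5 new -> 34 infected
Step 5: +1 new -> 35 infected
Step 6: +0 new -> 35 infected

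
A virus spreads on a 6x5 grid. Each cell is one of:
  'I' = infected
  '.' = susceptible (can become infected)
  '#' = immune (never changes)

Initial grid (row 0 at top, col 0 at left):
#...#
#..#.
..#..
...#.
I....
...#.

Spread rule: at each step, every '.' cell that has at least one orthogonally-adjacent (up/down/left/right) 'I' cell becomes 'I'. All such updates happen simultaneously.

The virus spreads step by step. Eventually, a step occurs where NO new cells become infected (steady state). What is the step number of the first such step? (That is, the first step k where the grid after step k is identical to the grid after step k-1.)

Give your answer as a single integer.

Step 0 (initial): 1 infected
Step 1: +3 new -> 4 infected
Step 2: +4 new -> 8 infected
Step 3: +4 new -> 12 infected
Step 4: +2 new -> 14 infected
Step 5: +4 new -> 18 infected
Step 6: +2 new -> 20 infected
Step 7: +3 new -> 23 infected
Step 8: +0 new -> 23 infected

Answer: 8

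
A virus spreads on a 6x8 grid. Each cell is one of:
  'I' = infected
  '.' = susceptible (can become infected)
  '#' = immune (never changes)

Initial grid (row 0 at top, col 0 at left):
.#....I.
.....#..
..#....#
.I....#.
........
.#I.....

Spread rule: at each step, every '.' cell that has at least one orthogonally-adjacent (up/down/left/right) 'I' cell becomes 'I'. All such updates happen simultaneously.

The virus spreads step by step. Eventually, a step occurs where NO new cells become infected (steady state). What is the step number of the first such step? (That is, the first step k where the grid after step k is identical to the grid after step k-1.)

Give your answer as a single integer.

Step 0 (initial): 3 infected
Step 1: +9 new -> 12 infected
Step 2: +9 new -> 21 infected
Step 3: +10 new -> 31 infected
Step 4: +7 new -> 38 infected
Step 5: +2 new -> 40 infected
Step 6: +1 new -> 41 infected
Step 7: +1 new -> 42 infected
Step 8: +0 new -> 42 infected

Answer: 8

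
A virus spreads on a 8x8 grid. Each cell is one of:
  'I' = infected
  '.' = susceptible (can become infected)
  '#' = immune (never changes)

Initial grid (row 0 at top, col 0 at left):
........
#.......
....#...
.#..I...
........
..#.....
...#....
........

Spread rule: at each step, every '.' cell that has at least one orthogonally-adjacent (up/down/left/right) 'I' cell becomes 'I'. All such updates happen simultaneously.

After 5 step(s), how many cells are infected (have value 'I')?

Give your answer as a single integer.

Step 0 (initial): 1 infected
Step 1: +3 new -> 4 infected
Step 2: +7 new -> 11 infected
Step 3: +10 new -> 21 infected
Step 4: +12 new -> 33 infected
Step 5: +12 new -> 45 infected

Answer: 45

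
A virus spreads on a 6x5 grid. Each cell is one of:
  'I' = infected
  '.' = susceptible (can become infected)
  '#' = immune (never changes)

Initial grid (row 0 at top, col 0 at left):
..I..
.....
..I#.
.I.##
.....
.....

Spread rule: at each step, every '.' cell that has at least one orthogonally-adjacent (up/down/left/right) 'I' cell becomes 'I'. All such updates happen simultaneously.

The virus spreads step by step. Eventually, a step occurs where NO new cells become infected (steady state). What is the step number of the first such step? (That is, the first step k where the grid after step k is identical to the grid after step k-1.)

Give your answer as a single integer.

Step 0 (initial): 3 infected
Step 1: +7 new -> 10 infected
Step 2: +8 new -> 18 infected
Step 3: +5 new -> 23 infected
Step 4: +3 new -> 26 infected
Step 5: +1 new -> 27 infected
Step 6: +0 new -> 27 infected

Answer: 6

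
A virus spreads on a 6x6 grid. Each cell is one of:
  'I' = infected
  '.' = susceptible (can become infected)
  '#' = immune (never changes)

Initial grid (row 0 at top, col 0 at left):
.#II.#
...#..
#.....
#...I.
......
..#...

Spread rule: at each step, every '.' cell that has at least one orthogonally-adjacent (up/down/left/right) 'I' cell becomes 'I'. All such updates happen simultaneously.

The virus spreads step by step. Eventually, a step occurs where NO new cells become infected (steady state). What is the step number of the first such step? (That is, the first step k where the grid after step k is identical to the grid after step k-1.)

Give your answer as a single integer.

Step 0 (initial): 3 infected
Step 1: +6 new -> 9 infected
Step 2: +9 new -> 18 infected
Step 3: +7 new -> 25 infected
Step 4: +2 new -> 27 infected
Step 5: +2 new -> 29 infected
Step 6: +1 new -> 30 infected
Step 7: +0 new -> 30 infected

Answer: 7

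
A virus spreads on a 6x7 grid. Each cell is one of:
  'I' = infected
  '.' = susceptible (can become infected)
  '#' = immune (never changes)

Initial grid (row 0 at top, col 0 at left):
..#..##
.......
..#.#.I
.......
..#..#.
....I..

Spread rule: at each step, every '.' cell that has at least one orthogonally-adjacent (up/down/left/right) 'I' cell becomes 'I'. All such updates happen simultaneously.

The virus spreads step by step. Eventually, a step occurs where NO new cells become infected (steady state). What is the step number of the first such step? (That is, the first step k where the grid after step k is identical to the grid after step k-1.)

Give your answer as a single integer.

Answer: 9

Derivation:
Step 0 (initial): 2 infected
Step 1: +6 new -> 8 infected
Step 2: +7 new -> 15 infected
Step 3: +3 new -> 18 infected
Step 4: +6 new -> 24 infected
Step 5: +4 new -> 28 infected
Step 6: +3 new -> 31 infected
Step 7: +3 new -> 34 infected
Step 8: +1 new -> 35 infected
Step 9: +0 new -> 35 infected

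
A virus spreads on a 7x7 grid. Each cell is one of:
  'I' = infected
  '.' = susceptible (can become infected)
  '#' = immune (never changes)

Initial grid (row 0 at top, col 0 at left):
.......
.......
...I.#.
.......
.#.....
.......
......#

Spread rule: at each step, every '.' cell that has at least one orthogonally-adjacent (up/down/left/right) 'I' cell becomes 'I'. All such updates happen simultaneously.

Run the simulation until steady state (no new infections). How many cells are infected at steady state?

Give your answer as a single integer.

Answer: 46

Derivation:
Step 0 (initial): 1 infected
Step 1: +4 new -> 5 infected
Step 2: +7 new -> 12 infected
Step 3: +10 new -> 22 infected
Step 4: +10 new -> 32 infected
Step 5: +9 new -> 41 infected
Step 6: +4 new -> 45 infected
Step 7: +1 new -> 46 infected
Step 8: +0 new -> 46 infected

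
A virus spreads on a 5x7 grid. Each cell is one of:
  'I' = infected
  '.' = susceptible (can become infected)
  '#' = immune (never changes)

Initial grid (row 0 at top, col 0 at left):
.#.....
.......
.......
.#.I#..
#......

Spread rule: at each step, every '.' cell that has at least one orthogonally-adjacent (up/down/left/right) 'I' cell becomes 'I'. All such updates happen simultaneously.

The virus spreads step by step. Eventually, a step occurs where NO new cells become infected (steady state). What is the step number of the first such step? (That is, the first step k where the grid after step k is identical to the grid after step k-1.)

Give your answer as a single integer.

Step 0 (initial): 1 infected
Step 1: +3 new -> 4 infected
Step 2: +5 new -> 9 infected
Step 3: +7 new -> 16 infected
Step 4: +8 new -> 24 infected
Step 5: +5 new -> 29 infected
Step 6: +2 new -> 31 infected
Step 7: +0 new -> 31 infected

Answer: 7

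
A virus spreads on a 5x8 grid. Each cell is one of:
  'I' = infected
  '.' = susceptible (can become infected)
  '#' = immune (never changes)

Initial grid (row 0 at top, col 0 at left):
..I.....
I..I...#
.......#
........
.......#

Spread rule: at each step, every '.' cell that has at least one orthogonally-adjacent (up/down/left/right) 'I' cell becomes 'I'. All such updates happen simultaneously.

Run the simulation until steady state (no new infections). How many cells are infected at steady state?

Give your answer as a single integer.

Step 0 (initial): 3 infected
Step 1: +8 new -> 11 infected
Step 2: +7 new -> 18 infected
Step 3: +8 new -> 26 infected
Step 4: +6 new -> 32 infected
Step 5: +3 new -> 35 infected
Step 6: +2 new -> 37 infected
Step 7: +0 new -> 37 infected

Answer: 37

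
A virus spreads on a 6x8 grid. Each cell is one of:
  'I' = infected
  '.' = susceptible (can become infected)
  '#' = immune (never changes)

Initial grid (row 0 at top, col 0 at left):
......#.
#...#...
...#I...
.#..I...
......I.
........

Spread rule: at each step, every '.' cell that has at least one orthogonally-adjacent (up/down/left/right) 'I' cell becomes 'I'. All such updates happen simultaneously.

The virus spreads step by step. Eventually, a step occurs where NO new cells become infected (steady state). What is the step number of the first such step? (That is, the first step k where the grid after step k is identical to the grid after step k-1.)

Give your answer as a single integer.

Answer: 8

Derivation:
Step 0 (initial): 3 infected
Step 1: +8 new -> 11 infected
Step 2: +8 new -> 19 infected
Step 3: +6 new -> 25 infected
Step 4: +6 new -> 31 infected
Step 5: +8 new -> 39 infected
Step 6: +3 new -> 42 infected
Step 7: +1 new -> 43 infected
Step 8: +0 new -> 43 infected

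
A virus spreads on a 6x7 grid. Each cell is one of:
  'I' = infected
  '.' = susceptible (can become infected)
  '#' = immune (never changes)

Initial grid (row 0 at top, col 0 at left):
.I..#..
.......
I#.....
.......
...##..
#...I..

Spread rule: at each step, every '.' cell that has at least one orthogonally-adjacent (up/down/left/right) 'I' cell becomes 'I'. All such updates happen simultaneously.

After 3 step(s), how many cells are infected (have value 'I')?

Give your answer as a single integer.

Step 0 (initial): 3 infected
Step 1: +7 new -> 10 infected
Step 2: +7 new -> 17 infected
Step 3: +8 new -> 25 infected

Answer: 25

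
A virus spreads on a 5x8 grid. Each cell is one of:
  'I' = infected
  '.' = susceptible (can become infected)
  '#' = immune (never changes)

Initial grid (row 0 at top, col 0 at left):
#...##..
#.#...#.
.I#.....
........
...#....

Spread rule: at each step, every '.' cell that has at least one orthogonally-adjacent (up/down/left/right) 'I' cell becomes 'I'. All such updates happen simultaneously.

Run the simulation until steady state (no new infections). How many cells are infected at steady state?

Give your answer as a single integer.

Step 0 (initial): 1 infected
Step 1: +3 new -> 4 infected
Step 2: +4 new -> 8 infected
Step 3: +4 new -> 12 infected
Step 4: +3 new -> 15 infected
Step 5: +4 new -> 19 infected
Step 6: +4 new -> 23 infected
Step 7: +4 new -> 27 infected
Step 8: +2 new -> 29 infected
Step 9: +1 new -> 30 infected
Step 10: +1 new -> 31 infected
Step 11: +1 new -> 32 infected
Step 12: +0 new -> 32 infected

Answer: 32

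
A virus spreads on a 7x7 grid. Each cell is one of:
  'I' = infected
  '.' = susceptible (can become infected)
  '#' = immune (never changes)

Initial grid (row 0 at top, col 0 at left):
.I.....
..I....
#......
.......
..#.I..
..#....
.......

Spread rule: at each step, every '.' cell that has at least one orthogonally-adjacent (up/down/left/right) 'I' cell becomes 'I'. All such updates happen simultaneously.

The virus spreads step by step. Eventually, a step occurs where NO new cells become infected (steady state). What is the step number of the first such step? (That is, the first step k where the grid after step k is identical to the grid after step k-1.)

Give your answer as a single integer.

Answer: 7

Derivation:
Step 0 (initial): 3 infected
Step 1: +9 new -> 12 infected
Step 2: +13 new -> 25 infected
Step 3: +8 new -> 33 infected
Step 4: +7 new -> 40 infected
Step 5: +4 new -> 44 infected
Step 6: +2 new -> 46 infected
Step 7: +0 new -> 46 infected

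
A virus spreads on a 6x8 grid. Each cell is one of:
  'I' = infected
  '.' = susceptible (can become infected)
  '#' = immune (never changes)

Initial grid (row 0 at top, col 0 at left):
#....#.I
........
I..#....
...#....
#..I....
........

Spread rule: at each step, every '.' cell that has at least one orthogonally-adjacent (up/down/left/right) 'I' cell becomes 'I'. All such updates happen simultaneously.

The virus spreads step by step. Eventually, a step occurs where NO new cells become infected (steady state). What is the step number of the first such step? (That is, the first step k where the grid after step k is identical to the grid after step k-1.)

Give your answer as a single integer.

Answer: 6

Derivation:
Step 0 (initial): 3 infected
Step 1: +8 new -> 11 infected
Step 2: +11 new -> 22 infected
Step 3: +10 new -> 32 infected
Step 4: +8 new -> 40 infected
Step 5: +3 new -> 43 infected
Step 6: +0 new -> 43 infected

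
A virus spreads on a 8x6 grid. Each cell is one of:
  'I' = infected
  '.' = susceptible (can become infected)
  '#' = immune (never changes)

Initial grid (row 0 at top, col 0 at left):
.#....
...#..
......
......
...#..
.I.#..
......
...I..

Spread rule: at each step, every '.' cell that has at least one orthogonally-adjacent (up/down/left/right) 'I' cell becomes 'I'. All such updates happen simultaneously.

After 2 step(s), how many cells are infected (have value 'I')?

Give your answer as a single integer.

Step 0 (initial): 2 infected
Step 1: +7 new -> 9 infected
Step 2: +8 new -> 17 infected

Answer: 17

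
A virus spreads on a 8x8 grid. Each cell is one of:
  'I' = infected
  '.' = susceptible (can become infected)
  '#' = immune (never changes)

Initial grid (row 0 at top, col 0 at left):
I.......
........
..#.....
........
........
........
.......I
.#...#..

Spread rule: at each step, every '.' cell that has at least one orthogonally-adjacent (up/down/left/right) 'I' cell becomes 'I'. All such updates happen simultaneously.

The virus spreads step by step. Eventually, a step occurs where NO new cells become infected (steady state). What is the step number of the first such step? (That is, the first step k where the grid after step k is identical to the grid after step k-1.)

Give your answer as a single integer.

Step 0 (initial): 2 infected
Step 1: +5 new -> 7 infected
Step 2: +7 new -> 14 infected
Step 3: +8 new -> 22 infected
Step 4: +10 new -> 32 infected
Step 5: +13 new -> 45 infected
Step 6: +15 new -> 60 infected
Step 7: +1 new -> 61 infected
Step 8: +0 new -> 61 infected

Answer: 8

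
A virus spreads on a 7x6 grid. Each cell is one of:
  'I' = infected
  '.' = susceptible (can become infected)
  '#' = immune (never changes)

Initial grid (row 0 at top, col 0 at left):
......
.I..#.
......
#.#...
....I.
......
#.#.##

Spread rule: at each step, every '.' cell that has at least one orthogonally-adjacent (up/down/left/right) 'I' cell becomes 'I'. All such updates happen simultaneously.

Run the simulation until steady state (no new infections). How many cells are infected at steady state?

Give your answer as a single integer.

Step 0 (initial): 2 infected
Step 1: +8 new -> 10 infected
Step 2: +12 new -> 22 infected
Step 3: +6 new -> 28 infected
Step 4: +4 new -> 32 infected
Step 5: +3 new -> 35 infected
Step 6: +0 new -> 35 infected

Answer: 35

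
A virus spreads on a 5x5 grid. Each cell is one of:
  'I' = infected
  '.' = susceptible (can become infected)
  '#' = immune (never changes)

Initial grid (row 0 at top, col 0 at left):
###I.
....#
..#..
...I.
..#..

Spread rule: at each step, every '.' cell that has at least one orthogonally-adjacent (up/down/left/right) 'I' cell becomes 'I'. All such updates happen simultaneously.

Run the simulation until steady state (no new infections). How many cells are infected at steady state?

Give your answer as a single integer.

Step 0 (initial): 2 infected
Step 1: +6 new -> 8 infected
Step 2: +4 new -> 12 infected
Step 3: +4 new -> 16 infected
Step 4: +3 new -> 19 infected
Step 5: +0 new -> 19 infected

Answer: 19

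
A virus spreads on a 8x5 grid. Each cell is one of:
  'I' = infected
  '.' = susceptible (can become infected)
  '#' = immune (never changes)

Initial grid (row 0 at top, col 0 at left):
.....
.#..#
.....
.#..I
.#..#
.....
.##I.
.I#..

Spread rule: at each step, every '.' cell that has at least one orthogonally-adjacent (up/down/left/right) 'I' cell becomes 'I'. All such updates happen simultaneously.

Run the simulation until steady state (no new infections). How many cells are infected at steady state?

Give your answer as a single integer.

Step 0 (initial): 3 infected
Step 1: +6 new -> 9 infected
Step 2: +7 new -> 16 infected
Step 3: +5 new -> 21 infected
Step 4: +4 new -> 25 infected
Step 5: +4 new -> 29 infected
Step 6: +2 new -> 31 infected
Step 7: +1 new -> 32 infected
Step 8: +0 new -> 32 infected

Answer: 32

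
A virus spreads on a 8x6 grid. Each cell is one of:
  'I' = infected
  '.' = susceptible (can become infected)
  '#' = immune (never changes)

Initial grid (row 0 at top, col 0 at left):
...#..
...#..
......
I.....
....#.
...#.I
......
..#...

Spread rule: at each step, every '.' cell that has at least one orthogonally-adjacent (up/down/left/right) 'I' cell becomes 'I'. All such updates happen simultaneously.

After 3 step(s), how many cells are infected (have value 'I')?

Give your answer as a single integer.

Answer: 27

Derivation:
Step 0 (initial): 2 infected
Step 1: +6 new -> 8 infected
Step 2: +8 new -> 16 infected
Step 3: +11 new -> 27 infected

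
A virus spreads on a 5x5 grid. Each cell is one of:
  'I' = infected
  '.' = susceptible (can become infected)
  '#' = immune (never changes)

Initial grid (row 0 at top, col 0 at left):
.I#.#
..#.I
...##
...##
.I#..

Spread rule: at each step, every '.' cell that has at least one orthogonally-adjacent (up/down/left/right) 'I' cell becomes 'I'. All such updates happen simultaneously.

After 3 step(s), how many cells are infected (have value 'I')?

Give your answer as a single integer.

Answer: 15

Derivation:
Step 0 (initial): 3 infected
Step 1: +5 new -> 8 infected
Step 2: +5 new -> 13 infected
Step 3: +2 new -> 15 infected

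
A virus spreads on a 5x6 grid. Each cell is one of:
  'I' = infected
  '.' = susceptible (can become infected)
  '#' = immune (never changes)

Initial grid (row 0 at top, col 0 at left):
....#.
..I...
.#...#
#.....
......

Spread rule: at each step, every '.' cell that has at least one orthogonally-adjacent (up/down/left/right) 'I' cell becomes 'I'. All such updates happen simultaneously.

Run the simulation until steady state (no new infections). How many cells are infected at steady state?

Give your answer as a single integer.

Answer: 26

Derivation:
Step 0 (initial): 1 infected
Step 1: +4 new -> 5 infected
Step 2: +6 new -> 11 infected
Step 3: +7 new -> 18 infected
Step 4: +4 new -> 22 infected
Step 5: +3 new -> 25 infected
Step 6: +1 new -> 26 infected
Step 7: +0 new -> 26 infected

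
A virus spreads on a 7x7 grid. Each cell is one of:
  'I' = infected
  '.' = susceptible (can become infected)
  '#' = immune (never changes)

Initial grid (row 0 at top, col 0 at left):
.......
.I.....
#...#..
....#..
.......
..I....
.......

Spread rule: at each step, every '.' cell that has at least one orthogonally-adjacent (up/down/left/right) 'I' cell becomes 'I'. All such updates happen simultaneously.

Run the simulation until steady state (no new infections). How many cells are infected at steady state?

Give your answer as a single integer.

Step 0 (initial): 2 infected
Step 1: +8 new -> 10 infected
Step 2: +12 new -> 22 infected
Step 3: +10 new -> 32 infected
Step 4: +5 new -> 37 infected
Step 5: +6 new -> 43 infected
Step 6: +3 new -> 46 infected
Step 7: +0 new -> 46 infected

Answer: 46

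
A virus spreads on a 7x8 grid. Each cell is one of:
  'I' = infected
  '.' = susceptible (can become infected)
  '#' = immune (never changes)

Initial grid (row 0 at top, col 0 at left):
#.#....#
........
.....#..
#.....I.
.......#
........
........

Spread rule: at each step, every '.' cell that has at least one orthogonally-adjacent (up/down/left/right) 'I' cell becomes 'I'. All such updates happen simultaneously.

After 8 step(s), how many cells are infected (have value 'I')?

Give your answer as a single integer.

Step 0 (initial): 1 infected
Step 1: +4 new -> 5 infected
Step 2: +5 new -> 10 infected
Step 3: +9 new -> 19 infected
Step 4: +8 new -> 27 infected
Step 5: +7 new -> 34 infected
Step 6: +6 new -> 40 infected
Step 7: +5 new -> 45 infected
Step 8: +4 new -> 49 infected

Answer: 49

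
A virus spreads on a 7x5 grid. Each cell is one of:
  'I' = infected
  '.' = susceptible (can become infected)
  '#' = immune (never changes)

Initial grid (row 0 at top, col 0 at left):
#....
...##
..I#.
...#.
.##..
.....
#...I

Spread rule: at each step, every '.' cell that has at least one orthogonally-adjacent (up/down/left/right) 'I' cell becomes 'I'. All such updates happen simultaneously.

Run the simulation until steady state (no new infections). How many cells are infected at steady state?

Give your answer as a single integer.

Answer: 27

Derivation:
Step 0 (initial): 2 infected
Step 1: +5 new -> 7 infected
Step 2: +7 new -> 14 infected
Step 3: +8 new -> 22 infected
Step 4: +4 new -> 26 infected
Step 5: +1 new -> 27 infected
Step 6: +0 new -> 27 infected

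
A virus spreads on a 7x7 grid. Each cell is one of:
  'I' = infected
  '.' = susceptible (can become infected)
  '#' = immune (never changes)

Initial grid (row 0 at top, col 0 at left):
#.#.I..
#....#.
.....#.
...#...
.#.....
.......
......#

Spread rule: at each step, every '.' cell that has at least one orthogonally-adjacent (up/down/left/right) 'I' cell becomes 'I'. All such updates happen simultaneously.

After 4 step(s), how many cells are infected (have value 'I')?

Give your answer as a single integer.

Answer: 16

Derivation:
Step 0 (initial): 1 infected
Step 1: +3 new -> 4 infected
Step 2: +3 new -> 7 infected
Step 3: +4 new -> 11 infected
Step 4: +5 new -> 16 infected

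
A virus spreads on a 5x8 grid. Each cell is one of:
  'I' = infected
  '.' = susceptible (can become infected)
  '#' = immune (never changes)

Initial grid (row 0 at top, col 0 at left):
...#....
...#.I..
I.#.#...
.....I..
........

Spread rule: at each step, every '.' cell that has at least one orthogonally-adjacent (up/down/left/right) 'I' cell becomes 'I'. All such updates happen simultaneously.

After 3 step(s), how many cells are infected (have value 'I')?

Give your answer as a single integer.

Answer: 34

Derivation:
Step 0 (initial): 3 infected
Step 1: +10 new -> 13 infected
Step 2: +12 new -> 25 infected
Step 3: +9 new -> 34 infected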